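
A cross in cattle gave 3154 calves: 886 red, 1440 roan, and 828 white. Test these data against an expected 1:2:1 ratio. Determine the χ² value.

25.937

Under the 1:2:1 hypothesis (Σ ratio = 4, N = 3154):
  red: 3154 × 1/4 = 788.5
  roan: 3154 × 2/4 = 1577
  white: 3154 × 1/4 = 788.5
χ² = Σ (O − E)² / E
  red: (886 − 788.5)² / 788.5 = 12.0561
  roan: (1440 − 1577)² / 1577 = 11.9017
  white: (828 − 788.5)² / 788.5 = 1.9788
χ² = 12.0561 + 11.9017 + 1.9788 = 25.9366 ≈ 25.937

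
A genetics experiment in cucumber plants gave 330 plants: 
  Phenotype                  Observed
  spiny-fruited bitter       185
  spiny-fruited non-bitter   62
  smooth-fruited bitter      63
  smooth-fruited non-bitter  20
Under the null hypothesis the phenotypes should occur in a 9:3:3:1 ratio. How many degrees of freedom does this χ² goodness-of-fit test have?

A goodness-of-fit test with 4 phenotype classes has df = 4 − 1 = 3.

3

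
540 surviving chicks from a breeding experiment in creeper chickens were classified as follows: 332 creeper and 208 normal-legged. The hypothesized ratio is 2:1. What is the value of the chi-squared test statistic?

Total ratio parts = 3. Expected numbers out of 540:
  creeper: 540 × 2/3 = 360
  normal-legged: 540 × 1/3 = 180
χ² = Σ (O − E)² / E
  creeper: (332 − 360)² / 360 = 2.1778
  normal-legged: (208 − 180)² / 180 = 4.3556
χ² = 2.1778 + 4.3556 = 6.5334 ≈ 6.533

6.533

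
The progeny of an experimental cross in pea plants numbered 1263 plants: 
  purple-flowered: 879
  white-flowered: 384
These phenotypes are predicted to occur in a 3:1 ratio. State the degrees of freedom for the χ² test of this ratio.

A goodness-of-fit test with 2 phenotype classes has df = 2 − 1 = 1.

1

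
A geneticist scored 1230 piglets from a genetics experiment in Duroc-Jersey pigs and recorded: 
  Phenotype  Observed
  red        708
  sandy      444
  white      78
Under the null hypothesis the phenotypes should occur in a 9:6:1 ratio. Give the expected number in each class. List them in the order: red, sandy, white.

Under the 9:6:1 hypothesis (Σ ratio = 16, N = 1230):
  red: 1230 × 9/16 = 691.875
  sandy: 1230 × 6/16 = 461.25
  white: 1230 × 1/16 = 76.875

691.875, 461.25, 76.875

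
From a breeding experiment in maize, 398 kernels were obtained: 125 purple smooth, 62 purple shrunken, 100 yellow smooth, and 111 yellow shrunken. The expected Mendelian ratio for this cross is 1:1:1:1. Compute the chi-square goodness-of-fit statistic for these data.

22.000

Expected counts for N = 398 under a 1:1:1:1 ratio (total parts = 4):
  purple smooth: 398 × 1/4 = 99.5
  purple shrunken: 398 × 1/4 = 99.5
  yellow smooth: 398 × 1/4 = 99.5
  yellow shrunken: 398 × 1/4 = 99.5
χ² = Σ (O − E)² / E
  purple smooth: (125 − 99.5)² / 99.5 = 6.5352
  purple shrunken: (62 − 99.5)² / 99.5 = 14.1332
  yellow smooth: (100 − 99.5)² / 99.5 = 0.0025
  yellow shrunken: (111 − 99.5)² / 99.5 = 1.3291
χ² = 6.5352 + 14.1332 + 0.0025 + 1.3291 = 22.000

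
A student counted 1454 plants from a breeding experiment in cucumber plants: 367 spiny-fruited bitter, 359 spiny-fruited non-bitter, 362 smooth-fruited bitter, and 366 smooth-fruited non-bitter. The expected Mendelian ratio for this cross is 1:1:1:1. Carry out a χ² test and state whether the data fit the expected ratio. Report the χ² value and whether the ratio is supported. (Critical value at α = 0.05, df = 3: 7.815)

Under the 1:1:1:1 hypothesis (Σ ratio = 4, N = 1454):
  spiny-fruited bitter: 1454 × 1/4 = 363.5
  spiny-fruited non-bitter: 1454 × 1/4 = 363.5
  smooth-fruited bitter: 1454 × 1/4 = 363.5
  smooth-fruited non-bitter: 1454 × 1/4 = 363.5
χ² = Σ (O − E)² / E
  spiny-fruited bitter: (367 − 363.5)² / 363.5 = 0.0337
  spiny-fruited non-bitter: (359 − 363.5)² / 363.5 = 0.0557
  smooth-fruited bitter: (362 − 363.5)² / 363.5 = 0.0062
  smooth-fruited non-bitter: (366 − 363.5)² / 363.5 = 0.0172
χ² = 0.0337 + 0.0557 + 0.0062 + 0.0172 = 0.1128 ≈ 0.113
Degrees of freedom = 4 − 1 = 3; critical value at α = 0.05 is 7.815.
Since 0.113 < 7.815, we fail to reject the null hypothesis — the data are consistent with the 1:1:1:1 ratio.

0.113; consistent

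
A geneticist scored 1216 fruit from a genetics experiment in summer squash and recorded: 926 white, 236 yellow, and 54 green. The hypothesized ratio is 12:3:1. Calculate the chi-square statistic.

Expected counts for N = 1216 under a 12:3:1 ratio (total parts = 16):
  white: 1216 × 12/16 = 912
  yellow: 1216 × 3/16 = 228
  green: 1216 × 1/16 = 76
χ² = Σ (O − E)² / E
  white: (926 − 912)² / 912 = 0.2149
  yellow: (236 − 228)² / 228 = 0.2807
  green: (54 − 76)² / 76 = 6.3684
χ² = 0.2149 + 0.2807 + 6.3684 = 6.864

6.864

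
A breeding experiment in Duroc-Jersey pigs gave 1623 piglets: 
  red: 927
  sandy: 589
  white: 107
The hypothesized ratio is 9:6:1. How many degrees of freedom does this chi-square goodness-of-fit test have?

A goodness-of-fit test with 3 phenotype classes has df = 3 − 1 = 2.

2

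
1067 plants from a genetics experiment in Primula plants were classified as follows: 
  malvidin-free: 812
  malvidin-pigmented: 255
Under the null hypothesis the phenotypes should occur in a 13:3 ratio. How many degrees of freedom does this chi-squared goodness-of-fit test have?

1

A goodness-of-fit test with 2 phenotype classes has df = 2 − 1 = 1.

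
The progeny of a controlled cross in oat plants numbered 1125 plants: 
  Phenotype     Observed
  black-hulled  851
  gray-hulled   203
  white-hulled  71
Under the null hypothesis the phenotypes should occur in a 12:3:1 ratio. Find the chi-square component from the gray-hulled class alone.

Under the 12:3:1 hypothesis (Σ ratio = 16, N = 1125):
  black-hulled: 1125 × 12/16 = 843.75
  gray-hulled: 1125 × 3/16 = 210.9375
  white-hulled: 1125 × 1/16 = 70.3125
Contribution of gray-hulled: (203 − 210.9375)² / 210.9375 = 0.2987

0.299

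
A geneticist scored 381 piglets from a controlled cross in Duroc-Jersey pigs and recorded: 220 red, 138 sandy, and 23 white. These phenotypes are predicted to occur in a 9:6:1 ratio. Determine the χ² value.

0.345

Total ratio parts = 16. Expected numbers out of 381:
  red: 381 × 9/16 = 214.3125
  sandy: 381 × 6/16 = 142.875
  white: 381 × 1/16 = 23.8125
χ² = Σ (O − E)² / E
  red: (220 − 214.3125)² / 214.3125 = 0.1509
  sandy: (138 − 142.875)² / 142.875 = 0.1663
  white: (23 − 23.8125)² / 23.8125 = 0.0277
χ² = 0.1509 + 0.1663 + 0.0277 = 0.3449 ≈ 0.345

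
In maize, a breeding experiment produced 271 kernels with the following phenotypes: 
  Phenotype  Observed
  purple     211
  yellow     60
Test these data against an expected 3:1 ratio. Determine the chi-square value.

1.182

Total ratio parts = 4. Expected numbers out of 271:
  purple: 271 × 3/4 = 203.25
  yellow: 271 × 1/4 = 67.75
χ² = Σ (O − E)² / E
  purple: (211 − 203.25)² / 203.25 = 0.2955
  yellow: (60 − 67.75)² / 67.75 = 0.8865
χ² = 0.2955 + 0.8865 = 1.182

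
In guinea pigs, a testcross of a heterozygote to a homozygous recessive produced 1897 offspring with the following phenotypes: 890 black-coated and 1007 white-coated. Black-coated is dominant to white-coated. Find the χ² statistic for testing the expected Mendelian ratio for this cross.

A testcross of a heterozygote (Aa × aa) gives a 1:1 phenotypic ratio.
Expected counts for N = 1897 under a 1:1 ratio (total parts = 2):
  black-coated: 1897 × 1/2 = 948.5
  white-coated: 1897 × 1/2 = 948.5
χ² = Σ (O − E)² / E
  black-coated: (890 − 948.5)² / 948.5 = 3.6081
  white-coated: (1007 − 948.5)² / 948.5 = 3.6081
χ² = 3.6081 + 3.6081 = 7.2162 ≈ 7.216

7.216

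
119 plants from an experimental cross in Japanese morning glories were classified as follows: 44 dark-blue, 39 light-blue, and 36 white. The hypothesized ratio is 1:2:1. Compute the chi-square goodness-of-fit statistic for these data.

Total ratio parts = 4. Expected numbers out of 119:
  dark-blue: 119 × 1/4 = 29.75
  light-blue: 119 × 2/4 = 59.5
  white: 119 × 1/4 = 29.75
χ² = Σ (O − E)² / E
  dark-blue: (44 − 29.75)² / 29.75 = 6.8256
  light-blue: (39 − 59.5)² / 59.5 = 7.0630
  white: (36 − 29.75)² / 29.75 = 1.3130
χ² = 6.8256 + 7.0630 + 1.3130 = 15.2016 ≈ 15.202

15.202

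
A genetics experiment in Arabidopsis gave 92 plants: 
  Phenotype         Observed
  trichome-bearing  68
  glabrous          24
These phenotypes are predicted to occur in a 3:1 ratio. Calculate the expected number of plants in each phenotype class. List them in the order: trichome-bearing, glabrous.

Expected counts for N = 92 under a 3:1 ratio (total parts = 4):
  trichome-bearing: 92 × 3/4 = 69
  glabrous: 92 × 1/4 = 23

69, 23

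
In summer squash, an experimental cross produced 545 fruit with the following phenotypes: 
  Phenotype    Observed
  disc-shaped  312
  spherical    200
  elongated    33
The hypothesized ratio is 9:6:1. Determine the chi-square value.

Total ratio parts = 16. Expected numbers out of 545:
  disc-shaped: 545 × 9/16 = 306.5625
  spherical: 545 × 6/16 = 204.375
  elongated: 545 × 1/16 = 34.0625
χ² = Σ (O − E)² / E
  disc-shaped: (312 − 306.5625)² / 306.5625 = 0.0964
  spherical: (200 − 204.375)² / 204.375 = 0.0937
  elongated: (33 − 34.0625)² / 34.0625 = 0.0331
χ² = 0.0964 + 0.0937 + 0.0331 = 0.2232 ≈ 0.223

0.223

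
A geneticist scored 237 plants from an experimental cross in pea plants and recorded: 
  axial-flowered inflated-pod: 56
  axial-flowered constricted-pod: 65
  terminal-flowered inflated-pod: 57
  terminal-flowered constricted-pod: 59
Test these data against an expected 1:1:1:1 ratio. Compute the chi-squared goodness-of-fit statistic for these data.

0.823

Expected counts for N = 237 under a 1:1:1:1 ratio (total parts = 4):
  axial-flowered inflated-pod: 237 × 1/4 = 59.25
  axial-flowered constricted-pod: 237 × 1/4 = 59.25
  terminal-flowered inflated-pod: 237 × 1/4 = 59.25
  terminal-flowered constricted-pod: 237 × 1/4 = 59.25
χ² = Σ (O − E)² / E
  axial-flowered inflated-pod: (56 − 59.25)² / 59.25 = 0.1783
  axial-flowered constricted-pod: (65 − 59.25)² / 59.25 = 0.5580
  terminal-flowered inflated-pod: (57 − 59.25)² / 59.25 = 0.0854
  terminal-flowered constricted-pod: (59 − 59.25)² / 59.25 = 0.0011
χ² = 0.1783 + 0.5580 + 0.0854 + 0.0011 = 0.8228 ≈ 0.823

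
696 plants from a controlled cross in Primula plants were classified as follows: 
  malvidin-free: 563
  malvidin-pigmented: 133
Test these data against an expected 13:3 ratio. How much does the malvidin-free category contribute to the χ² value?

0.011

Total ratio parts = 16. Expected numbers out of 696:
  malvidin-free: 696 × 13/16 = 565.5
  malvidin-pigmented: 696 × 3/16 = 130.5
Contribution of malvidin-free: (563 − 565.5)² / 565.5 = 0.0111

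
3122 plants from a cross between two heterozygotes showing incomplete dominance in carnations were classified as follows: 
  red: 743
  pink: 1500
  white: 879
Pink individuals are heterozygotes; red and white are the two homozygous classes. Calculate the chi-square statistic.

With incomplete dominance, a heterozygote × heterozygote cross gives a 1:2:1 phenotypic ratio.
Total ratio parts = 4. Expected numbers out of 3122:
  red: 3122 × 1/4 = 780.5
  pink: 3122 × 2/4 = 1561
  white: 3122 × 1/4 = 780.5
χ² = Σ (O − E)² / E
  red: (743 − 780.5)² / 780.5 = 1.8017
  pink: (1500 − 1561)² / 1561 = 2.3837
  white: (879 − 780.5)² / 780.5 = 12.4308
χ² = 1.8017 + 2.3837 + 12.4308 = 16.6162 ≈ 16.616

16.616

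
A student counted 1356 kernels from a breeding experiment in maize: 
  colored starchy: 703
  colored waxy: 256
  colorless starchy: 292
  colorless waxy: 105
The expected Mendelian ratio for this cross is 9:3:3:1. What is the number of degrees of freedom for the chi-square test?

3

A goodness-of-fit test with 4 phenotype classes has df = 4 − 1 = 3.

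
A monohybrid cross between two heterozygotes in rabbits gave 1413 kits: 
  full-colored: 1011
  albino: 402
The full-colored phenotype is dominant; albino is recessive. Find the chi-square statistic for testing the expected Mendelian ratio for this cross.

For a monohybrid cross between heterozygotes with complete dominance, the expected phenotypic ratio is 3:1.
Total ratio parts = 4. Expected numbers out of 1413:
  full-colored: 1413 × 3/4 = 1059.75
  albino: 1413 × 1/4 = 353.25
χ² = Σ (O − E)² / E
  full-colored: (1011 − 1059.75)² / 1059.75 = 2.2426
  albino: (402 − 353.25)² / 353.25 = 6.7277
χ² = 2.2426 + 6.7277 = 8.9703 ≈ 8.970

8.970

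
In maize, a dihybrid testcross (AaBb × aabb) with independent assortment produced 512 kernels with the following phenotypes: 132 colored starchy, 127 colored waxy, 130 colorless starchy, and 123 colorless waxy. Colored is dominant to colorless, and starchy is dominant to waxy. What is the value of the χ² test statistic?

0.359

A dihybrid testcross with independent assortment gives a 1:1:1:1 ratio.
Under the 1:1:1:1 hypothesis (Σ ratio = 4, N = 512):
  colored starchy: 512 × 1/4 = 128
  colored waxy: 512 × 1/4 = 128
  colorless starchy: 512 × 1/4 = 128
  colorless waxy: 512 × 1/4 = 128
χ² = Σ (O − E)² / E
  colored starchy: (132 − 128)² / 128 = 0.1250
  colored waxy: (127 − 128)² / 128 = 0.0078
  colorless starchy: (130 − 128)² / 128 = 0.0312
  colorless waxy: (123 − 128)² / 128 = 0.1953
χ² = 0.1250 + 0.0078 + 0.0312 + 0.1953 = 0.3593 ≈ 0.359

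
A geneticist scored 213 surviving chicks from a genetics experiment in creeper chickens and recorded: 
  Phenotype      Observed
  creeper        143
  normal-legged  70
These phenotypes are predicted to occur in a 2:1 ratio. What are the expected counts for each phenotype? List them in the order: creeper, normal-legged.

Under the 2:1 hypothesis (Σ ratio = 3, N = 213):
  creeper: 213 × 2/3 = 142
  normal-legged: 213 × 1/3 = 71

142, 71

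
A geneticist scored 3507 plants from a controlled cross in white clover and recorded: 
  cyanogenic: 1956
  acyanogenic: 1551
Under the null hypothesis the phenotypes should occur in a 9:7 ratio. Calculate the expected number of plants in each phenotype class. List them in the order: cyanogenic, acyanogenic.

1972.6875, 1534.3125

Total ratio parts = 16. Expected numbers out of 3507:
  cyanogenic: 3507 × 9/16 = 1972.6875
  acyanogenic: 3507 × 7/16 = 1534.3125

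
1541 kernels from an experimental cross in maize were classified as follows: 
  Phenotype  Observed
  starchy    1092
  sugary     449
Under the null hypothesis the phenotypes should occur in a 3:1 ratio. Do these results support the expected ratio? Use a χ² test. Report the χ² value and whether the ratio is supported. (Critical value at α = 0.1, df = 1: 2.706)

Total ratio parts = 4. Expected numbers out of 1541:
  starchy: 1541 × 3/4 = 1155.75
  sugary: 1541 × 1/4 = 385.25
χ² = Σ (O − E)² / E
  starchy: (1092 − 1155.75)² / 1155.75 = 3.5164
  sugary: (449 − 385.25)² / 385.25 = 10.5492
χ² = 3.5164 + 10.5492 = 14.0656 ≈ 14.066
Degrees of freedom = 2 − 1 = 1; critical value at α = 0.1 is 2.706.
Since 14.066 > 2.706, we reject the null hypothesis — the data do not fit the 3:1 ratio.

14.066; not consistent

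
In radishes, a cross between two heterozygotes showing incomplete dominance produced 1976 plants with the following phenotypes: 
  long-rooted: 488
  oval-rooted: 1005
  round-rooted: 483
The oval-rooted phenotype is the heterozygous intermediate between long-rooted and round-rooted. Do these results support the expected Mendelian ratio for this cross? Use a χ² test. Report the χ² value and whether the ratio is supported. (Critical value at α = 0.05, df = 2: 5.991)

0.610; consistent

With incomplete dominance, a heterozygote × heterozygote cross gives a 1:2:1 phenotypic ratio.
The 1:2:1 ratio has 4 parts, so with N = 1976 the expected counts are:
  long-rooted: 1976 × 1/4 = 494
  oval-rooted: 1976 × 2/4 = 988
  round-rooted: 1976 × 1/4 = 494
χ² = Σ (O − E)² / E
  long-rooted: (488 − 494)² / 494 = 0.0729
  oval-rooted: (1005 − 988)² / 988 = 0.2925
  round-rooted: (483 − 494)² / 494 = 0.2449
χ² = 0.0729 + 0.2925 + 0.2449 = 0.6103 ≈ 0.610
Degrees of freedom = 3 − 1 = 2; critical value at α = 0.05 is 5.991.
Since 0.610 < 5.991, we fail to reject the null hypothesis — the data are consistent with the 1:2:1 ratio.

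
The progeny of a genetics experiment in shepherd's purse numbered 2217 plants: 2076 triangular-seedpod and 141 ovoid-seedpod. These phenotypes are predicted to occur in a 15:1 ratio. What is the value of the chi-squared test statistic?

0.046

Under the 15:1 hypothesis (Σ ratio = 16, N = 2217):
  triangular-seedpod: 2217 × 15/16 = 2078.4375
  ovoid-seedpod: 2217 × 1/16 = 138.5625
χ² = Σ (O − E)² / E
  triangular-seedpod: (2076 − 2078.4375)² / 2078.4375 = 0.0029
  ovoid-seedpod: (141 − 138.5625)² / 138.5625 = 0.0429
χ² = 0.0029 + 0.0429 = 0.0458 ≈ 0.046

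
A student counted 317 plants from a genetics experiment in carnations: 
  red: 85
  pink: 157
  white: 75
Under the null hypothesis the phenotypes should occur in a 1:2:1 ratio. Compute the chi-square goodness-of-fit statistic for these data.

0.659

Total ratio parts = 4. Expected numbers out of 317:
  red: 317 × 1/4 = 79.25
  pink: 317 × 2/4 = 158.5
  white: 317 × 1/4 = 79.25
χ² = Σ (O − E)² / E
  red: (85 − 79.25)² / 79.25 = 0.4172
  pink: (157 − 158.5)² / 158.5 = 0.0142
  white: (75 − 79.25)² / 79.25 = 0.2279
χ² = 0.4172 + 0.0142 + 0.2279 = 0.6593 ≈ 0.659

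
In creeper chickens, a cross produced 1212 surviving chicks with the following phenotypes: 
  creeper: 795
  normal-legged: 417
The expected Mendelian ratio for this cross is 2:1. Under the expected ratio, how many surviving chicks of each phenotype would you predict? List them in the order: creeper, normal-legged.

Total ratio parts = 3. Expected numbers out of 1212:
  creeper: 1212 × 2/3 = 808
  normal-legged: 1212 × 1/3 = 404

808, 404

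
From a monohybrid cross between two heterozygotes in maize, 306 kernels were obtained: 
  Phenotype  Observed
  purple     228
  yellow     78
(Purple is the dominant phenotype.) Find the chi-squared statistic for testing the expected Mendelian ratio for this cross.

For a monohybrid cross between heterozygotes with complete dominance, the expected phenotypic ratio is 3:1.
The 3:1 ratio has 4 parts, so with N = 306 the expected counts are:
  purple: 306 × 3/4 = 229.5
  yellow: 306 × 1/4 = 76.5
χ² = Σ (O − E)² / E
  purple: (228 − 229.5)² / 229.5 = 0.0098
  yellow: (78 − 76.5)² / 76.5 = 0.0294
χ² = 0.0098 + 0.0294 = 0.0392 ≈ 0.039

0.039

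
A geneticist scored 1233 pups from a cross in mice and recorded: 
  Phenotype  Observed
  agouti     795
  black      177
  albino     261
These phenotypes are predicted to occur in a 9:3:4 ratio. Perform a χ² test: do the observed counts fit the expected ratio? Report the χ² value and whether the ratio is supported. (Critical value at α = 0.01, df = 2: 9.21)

34.779; not consistent

Expected counts for N = 1233 under a 9:3:4 ratio (total parts = 16):
  agouti: 1233 × 9/16 = 693.5625
  black: 1233 × 3/16 = 231.1875
  albino: 1233 × 4/16 = 308.25
χ² = Σ (O − E)² / E
  agouti: (795 − 693.5625)² / 693.5625 = 14.8358
  black: (177 − 231.1875)² / 231.1875 = 12.7009
  albino: (261 − 308.25)² / 308.25 = 7.2427
χ² = 14.8358 + 12.7009 + 7.2427 = 34.7794 ≈ 34.779
Degrees of freedom = 3 − 1 = 2; critical value at α = 0.01 is 9.21.
Since 34.779 > 9.21, we reject the null hypothesis — the data do not fit the 9:3:4 ratio.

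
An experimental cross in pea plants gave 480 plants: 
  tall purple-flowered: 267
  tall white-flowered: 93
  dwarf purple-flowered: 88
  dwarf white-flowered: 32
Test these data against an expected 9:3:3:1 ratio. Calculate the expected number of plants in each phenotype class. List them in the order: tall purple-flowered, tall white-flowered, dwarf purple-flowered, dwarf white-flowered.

270, 90, 90, 30

Under the 9:3:3:1 hypothesis (Σ ratio = 16, N = 480):
  tall purple-flowered: 480 × 9/16 = 270
  tall white-flowered: 480 × 3/16 = 90
  dwarf purple-flowered: 480 × 3/16 = 90
  dwarf white-flowered: 480 × 1/16 = 30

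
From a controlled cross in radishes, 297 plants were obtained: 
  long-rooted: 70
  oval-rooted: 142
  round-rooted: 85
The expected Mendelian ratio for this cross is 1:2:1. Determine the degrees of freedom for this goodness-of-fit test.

A goodness-of-fit test with 3 phenotype classes has df = 3 − 1 = 2.

2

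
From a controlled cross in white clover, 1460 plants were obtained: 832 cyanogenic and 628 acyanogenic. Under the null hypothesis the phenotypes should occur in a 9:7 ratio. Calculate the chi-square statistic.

0.322

Expected counts for N = 1460 under a 9:7 ratio (total parts = 16):
  cyanogenic: 1460 × 9/16 = 821.25
  acyanogenic: 1460 × 7/16 = 638.75
χ² = Σ (O − E)² / E
  cyanogenic: (832 − 821.25)² / 821.25 = 0.1407
  acyanogenic: (628 − 638.75)² / 638.75 = 0.1809
χ² = 0.1407 + 0.1809 = 0.3216 ≈ 0.322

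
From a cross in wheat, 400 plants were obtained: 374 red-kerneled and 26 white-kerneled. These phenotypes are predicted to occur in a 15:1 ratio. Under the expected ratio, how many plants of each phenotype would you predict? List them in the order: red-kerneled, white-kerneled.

Total ratio parts = 16. Expected numbers out of 400:
  red-kerneled: 400 × 15/16 = 375
  white-kerneled: 400 × 1/16 = 25

375, 25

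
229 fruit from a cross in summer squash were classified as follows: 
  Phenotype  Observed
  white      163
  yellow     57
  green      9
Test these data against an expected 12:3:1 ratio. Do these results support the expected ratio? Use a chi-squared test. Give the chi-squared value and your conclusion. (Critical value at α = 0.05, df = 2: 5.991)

The 12:3:1 ratio has 16 parts, so with N = 229 the expected counts are:
  white: 229 × 12/16 = 171.75
  yellow: 229 × 3/16 = 42.9375
  green: 229 × 1/16 = 14.3125
χ² = Σ (O − E)² / E
  white: (163 − 171.75)² / 171.75 = 0.4458
  yellow: (57 − 42.9375)² / 42.9375 = 4.6056
  green: (9 − 14.3125)² / 14.3125 = 1.9719
χ² = 0.4458 + 4.6056 + 1.9719 = 7.0233 ≈ 7.023
Degrees of freedom = 3 − 1 = 2; critical value at α = 0.05 is 5.991.
Since 7.023 > 5.991, we reject the null hypothesis — the data do not fit the 12:3:1 ratio.

7.023; not consistent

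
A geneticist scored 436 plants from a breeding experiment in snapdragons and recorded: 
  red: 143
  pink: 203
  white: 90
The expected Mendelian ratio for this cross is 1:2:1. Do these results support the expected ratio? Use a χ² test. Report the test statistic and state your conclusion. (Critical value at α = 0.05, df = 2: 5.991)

Total ratio parts = 4. Expected numbers out of 436:
  red: 436 × 1/4 = 109
  pink: 436 × 2/4 = 218
  white: 436 × 1/4 = 109
χ² = Σ (O − E)² / E
  red: (143 − 109)² / 109 = 10.6055
  pink: (203 − 218)² / 218 = 1.0321
  white: (90 − 109)² / 109 = 3.3119
χ² = 10.6055 + 1.0321 + 3.3119 = 14.9495 ≈ 14.950
Degrees of freedom = 3 − 1 = 2; critical value at α = 0.05 is 5.991.
Since 14.950 > 5.991, we reject the null hypothesis — the data do not fit the 1:2:1 ratio.

14.950; not consistent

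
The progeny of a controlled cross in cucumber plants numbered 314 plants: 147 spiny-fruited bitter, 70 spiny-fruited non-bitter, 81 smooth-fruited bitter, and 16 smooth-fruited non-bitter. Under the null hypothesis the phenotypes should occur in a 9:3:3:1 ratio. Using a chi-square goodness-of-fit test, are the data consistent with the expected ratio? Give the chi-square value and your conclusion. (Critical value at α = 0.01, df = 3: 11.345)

Expected counts for N = 314 under a 9:3:3:1 ratio (total parts = 16):
  spiny-fruited bitter: 314 × 9/16 = 176.625
  spiny-fruited non-bitter: 314 × 3/16 = 58.875
  smooth-fruited bitter: 314 × 3/16 = 58.875
  smooth-fruited non-bitter: 314 × 1/16 = 19.625
χ² = Σ (O − E)² / E
  spiny-fruited bitter: (147 − 176.625)² / 176.625 = 4.9689
  spiny-fruited non-bitter: (70 − 58.875)² / 58.875 = 2.1022
  smooth-fruited bitter: (81 − 58.875)² / 58.875 = 8.3145
  smooth-fruited non-bitter: (16 − 19.625)² / 19.625 = 0.6696
χ² = 4.9689 + 2.1022 + 8.3145 + 0.6696 = 16.0552 ≈ 16.055
Degrees of freedom = 4 − 1 = 3; critical value at α = 0.01 is 11.345.
Since 16.055 > 11.345, we reject the null hypothesis — the data do not fit the 9:3:3:1 ratio.

16.055; not consistent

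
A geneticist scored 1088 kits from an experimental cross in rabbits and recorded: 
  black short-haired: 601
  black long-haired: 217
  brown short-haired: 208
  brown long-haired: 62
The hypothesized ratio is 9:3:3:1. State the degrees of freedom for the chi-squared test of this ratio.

3

A goodness-of-fit test with 4 phenotype classes has df = 4 − 1 = 3.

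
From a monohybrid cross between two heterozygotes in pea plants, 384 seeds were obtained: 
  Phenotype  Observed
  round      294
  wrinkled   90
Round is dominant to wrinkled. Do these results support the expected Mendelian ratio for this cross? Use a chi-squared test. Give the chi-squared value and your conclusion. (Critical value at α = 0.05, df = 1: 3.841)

For a monohybrid cross between heterozygotes with complete dominance, the expected phenotypic ratio is 3:1.
The 3:1 ratio has 4 parts, so with N = 384 the expected counts are:
  round: 384 × 3/4 = 288
  wrinkled: 384 × 1/4 = 96
χ² = Σ (O − E)² / E
  round: (294 − 288)² / 288 = 0.1250
  wrinkled: (90 − 96)² / 96 = 0.3750
χ² = 0.1250 + 0.3750 = 0.500
Degrees of freedom = 2 − 1 = 1; critical value at α = 0.05 is 3.841.
Since 0.500 < 3.841, we fail to reject the null hypothesis — the data are consistent with the 3:1 ratio.

0.500; consistent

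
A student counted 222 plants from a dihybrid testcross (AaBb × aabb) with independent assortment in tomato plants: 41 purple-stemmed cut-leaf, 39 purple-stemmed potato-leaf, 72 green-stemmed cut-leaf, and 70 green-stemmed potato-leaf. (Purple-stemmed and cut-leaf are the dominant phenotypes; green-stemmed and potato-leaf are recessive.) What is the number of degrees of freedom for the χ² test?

A dihybrid testcross with independent assortment gives a 1:1:1:1 ratio.
A goodness-of-fit test with 4 phenotype classes has df = 4 − 1 = 3.

3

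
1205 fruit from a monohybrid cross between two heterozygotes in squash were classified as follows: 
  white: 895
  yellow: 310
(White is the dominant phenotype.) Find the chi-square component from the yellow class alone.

For a monohybrid cross between heterozygotes with complete dominance, the expected phenotypic ratio is 3:1.
Under the 3:1 hypothesis (Σ ratio = 4, N = 1205):
  white: 1205 × 3/4 = 903.75
  yellow: 1205 × 1/4 = 301.25
Contribution of yellow: (310 − 301.25)² / 301.25 = 0.2541

0.254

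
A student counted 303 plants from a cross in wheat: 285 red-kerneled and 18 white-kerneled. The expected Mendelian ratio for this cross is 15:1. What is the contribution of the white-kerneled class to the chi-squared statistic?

Total ratio parts = 16. Expected numbers out of 303:
  red-kerneled: 303 × 15/16 = 284.0625
  white-kerneled: 303 × 1/16 = 18.9375
Contribution of white-kerneled: (18 − 18.9375)² / 18.9375 = 0.0464

0.046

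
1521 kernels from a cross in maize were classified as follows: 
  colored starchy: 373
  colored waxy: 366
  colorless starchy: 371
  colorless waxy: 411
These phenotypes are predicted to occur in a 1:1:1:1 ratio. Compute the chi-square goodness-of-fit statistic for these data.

Expected counts for N = 1521 under a 1:1:1:1 ratio (total parts = 4):
  colored starchy: 1521 × 1/4 = 380.25
  colored waxy: 1521 × 1/4 = 380.25
  colorless starchy: 1521 × 1/4 = 380.25
  colorless waxy: 1521 × 1/4 = 380.25
χ² = Σ (O − E)² / E
  colored starchy: (373 − 380.25)² / 380.25 = 0.1382
  colored waxy: (366 − 380.25)² / 380.25 = 0.5340
  colorless starchy: (371 − 380.25)² / 380.25 = 0.2250
  colorless waxy: (411 − 380.25)² / 380.25 = 2.4867
χ² = 0.1382 + 0.5340 + 0.2250 + 2.4867 = 3.3839 ≈ 3.384

3.384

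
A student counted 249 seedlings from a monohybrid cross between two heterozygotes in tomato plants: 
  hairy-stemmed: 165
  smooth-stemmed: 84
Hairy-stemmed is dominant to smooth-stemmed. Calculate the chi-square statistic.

For a monohybrid cross between heterozygotes with complete dominance, the expected phenotypic ratio is 3:1.
Expected counts for N = 249 under a 3:1 ratio (total parts = 4):
  hairy-stemmed: 249 × 3/4 = 186.75
  smooth-stemmed: 249 × 1/4 = 62.25
χ² = Σ (O − E)² / E
  hairy-stemmed: (165 − 186.75)² / 186.75 = 2.5331
  smooth-stemmed: (84 − 62.25)² / 62.25 = 7.5994
χ² = 2.5331 + 7.5994 = 10.1325 ≈ 10.133

10.133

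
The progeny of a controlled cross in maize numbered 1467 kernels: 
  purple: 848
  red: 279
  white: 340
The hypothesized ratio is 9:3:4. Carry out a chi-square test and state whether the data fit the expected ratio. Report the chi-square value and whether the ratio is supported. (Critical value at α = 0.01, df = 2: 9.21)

2.638; consistent

Expected counts for N = 1467 under a 9:3:4 ratio (total parts = 16):
  purple: 1467 × 9/16 = 825.1875
  red: 1467 × 3/16 = 275.0625
  white: 1467 × 4/16 = 366.75
χ² = Σ (O − E)² / E
  purple: (848 − 825.1875)² / 825.1875 = 0.6307
  red: (279 − 275.0625)² / 275.0625 = 0.0564
  white: (340 − 366.75)² / 366.75 = 1.9511
χ² = 0.6307 + 0.0564 + 1.9511 = 2.6382 ≈ 2.638
Degrees of freedom = 3 − 1 = 2; critical value at α = 0.01 is 9.21.
Since 2.638 < 9.21, we fail to reject the null hypothesis — the data are consistent with the 9:3:4 ratio.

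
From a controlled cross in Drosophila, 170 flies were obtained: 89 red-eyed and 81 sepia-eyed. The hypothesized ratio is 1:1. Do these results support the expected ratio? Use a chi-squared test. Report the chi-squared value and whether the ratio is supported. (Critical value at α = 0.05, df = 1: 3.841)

Total ratio parts = 2. Expected numbers out of 170:
  red-eyed: 170 × 1/2 = 85
  sepia-eyed: 170 × 1/2 = 85
χ² = Σ (O − E)² / E
  red-eyed: (89 − 85)² / 85 = 0.1882
  sepia-eyed: (81 − 85)² / 85 = 0.1882
χ² = 0.1882 + 0.1882 = 0.3764 ≈ 0.376
Degrees of freedom = 2 − 1 = 1; critical value at α = 0.05 is 3.841.
Since 0.376 < 3.841, we fail to reject the null hypothesis — the data are consistent with the 1:1 ratio.

0.376; consistent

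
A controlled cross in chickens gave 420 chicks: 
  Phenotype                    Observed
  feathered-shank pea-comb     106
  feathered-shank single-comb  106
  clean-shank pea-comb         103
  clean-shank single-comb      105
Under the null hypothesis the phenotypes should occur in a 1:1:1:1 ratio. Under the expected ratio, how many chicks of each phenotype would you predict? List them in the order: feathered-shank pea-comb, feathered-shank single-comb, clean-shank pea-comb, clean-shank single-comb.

105, 105, 105, 105

The 1:1:1:1 ratio has 4 parts, so with N = 420 the expected counts are:
  feathered-shank pea-comb: 420 × 1/4 = 105
  feathered-shank single-comb: 420 × 1/4 = 105
  clean-shank pea-comb: 420 × 1/4 = 105
  clean-shank single-comb: 420 × 1/4 = 105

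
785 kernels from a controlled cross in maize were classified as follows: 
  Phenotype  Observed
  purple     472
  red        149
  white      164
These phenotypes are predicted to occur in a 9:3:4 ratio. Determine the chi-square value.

7.420

Total ratio parts = 16. Expected numbers out of 785:
  purple: 785 × 9/16 = 441.5625
  red: 785 × 3/16 = 147.1875
  white: 785 × 4/16 = 196.25
χ² = Σ (O − E)² / E
  purple: (472 − 441.5625)² / 441.5625 = 2.0981
  red: (149 − 147.1875)² / 147.1875 = 0.0223
  white: (164 − 196.25)² / 196.25 = 5.2997
χ² = 2.0981 + 0.0223 + 5.2997 = 7.4201 ≈ 7.420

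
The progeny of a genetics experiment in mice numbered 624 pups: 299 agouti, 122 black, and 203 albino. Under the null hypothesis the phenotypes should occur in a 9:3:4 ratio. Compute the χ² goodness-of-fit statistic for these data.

Expected counts for N = 624 under a 9:3:4 ratio (total parts = 16):
  agouti: 624 × 9/16 = 351
  black: 624 × 3/16 = 117
  albino: 624 × 4/16 = 156
χ² = Σ (O − E)² / E
  agouti: (299 − 351)² / 351 = 7.7037
  black: (122 − 117)² / 117 = 0.2137
  albino: (203 − 156)² / 156 = 14.1603
χ² = 7.7037 + 0.2137 + 14.1603 = 22.0777 ≈ 22.078

22.078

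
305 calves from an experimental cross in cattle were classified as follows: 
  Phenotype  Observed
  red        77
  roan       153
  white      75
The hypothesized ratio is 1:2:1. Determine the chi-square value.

0.030

Under the 1:2:1 hypothesis (Σ ratio = 4, N = 305):
  red: 305 × 1/4 = 76.25
  roan: 305 × 2/4 = 152.5
  white: 305 × 1/4 = 76.25
χ² = Σ (O − E)² / E
  red: (77 − 76.25)² / 76.25 = 0.0074
  roan: (153 − 152.5)² / 152.5 = 0.0016
  white: (75 − 76.25)² / 76.25 = 0.0205
χ² = 0.0074 + 0.0016 + 0.0205 = 0.0295 ≈ 0.030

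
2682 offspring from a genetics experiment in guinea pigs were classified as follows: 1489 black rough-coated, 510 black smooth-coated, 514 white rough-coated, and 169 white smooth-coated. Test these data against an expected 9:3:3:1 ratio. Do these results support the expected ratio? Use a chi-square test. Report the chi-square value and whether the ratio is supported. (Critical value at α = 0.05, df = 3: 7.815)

The 9:3:3:1 ratio has 16 parts, so with N = 2682 the expected counts are:
  black rough-coated: 2682 × 9/16 = 1508.625
  black smooth-coated: 2682 × 3/16 = 502.875
  white rough-coated: 2682 × 3/16 = 502.875
  white smooth-coated: 2682 × 1/16 = 167.625
χ² = Σ (O − E)² / E
  black rough-coated: (1489 − 1508.625)² / 1508.625 = 0.2553
  black smooth-coated: (510 − 502.875)² / 502.875 = 0.1010
  white rough-coated: (514 − 502.875)² / 502.875 = 0.2461
  white smooth-coated: (169 − 167.625)² / 167.625 = 0.0113
χ² = 0.2553 + 0.1010 + 0.2461 + 0.0113 = 0.6137 ≈ 0.614
Degrees of freedom = 4 − 1 = 3; critical value at α = 0.05 is 7.815.
Since 0.614 < 7.815, we fail to reject the null hypothesis — the data are consistent with the 9:3:3:1 ratio.

0.614; consistent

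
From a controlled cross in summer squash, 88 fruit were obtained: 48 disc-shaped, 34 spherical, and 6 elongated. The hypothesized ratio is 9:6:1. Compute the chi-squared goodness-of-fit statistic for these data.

Expected counts for N = 88 under a 9:6:1 ratio (total parts = 16):
  disc-shaped: 88 × 9/16 = 49.5
  spherical: 88 × 6/16 = 33
  elongated: 88 × 1/16 = 5.5
χ² = Σ (O − E)² / E
  disc-shaped: (48 − 49.5)² / 49.5 = 0.0455
  spherical: (34 − 33)² / 33 = 0.0303
  elongated: (6 − 5.5)² / 5.5 = 0.0455
χ² = 0.0455 + 0.0303 + 0.0455 = 0.1213 ≈ 0.121

0.121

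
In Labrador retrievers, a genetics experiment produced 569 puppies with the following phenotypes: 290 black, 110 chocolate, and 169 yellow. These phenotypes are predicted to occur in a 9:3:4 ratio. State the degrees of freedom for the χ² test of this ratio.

A goodness-of-fit test with 3 phenotype classes has df = 3 − 1 = 2.

2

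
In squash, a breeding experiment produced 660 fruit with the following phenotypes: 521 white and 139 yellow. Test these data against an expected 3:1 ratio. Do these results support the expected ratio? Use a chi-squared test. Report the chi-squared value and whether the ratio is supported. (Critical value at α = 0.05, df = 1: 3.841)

Under the 3:1 hypothesis (Σ ratio = 4, N = 660):
  white: 660 × 3/4 = 495
  yellow: 660 × 1/4 = 165
χ² = Σ (O − E)² / E
  white: (521 − 495)² / 495 = 1.3657
  yellow: (139 − 165)² / 165 = 4.0970
χ² = 1.3657 + 4.0970 = 5.4627 ≈ 5.463
Degrees of freedom = 2 − 1 = 1; critical value at α = 0.05 is 3.841.
Since 5.463 > 3.841, we reject the null hypothesis — the data do not fit the 3:1 ratio.

5.463; not consistent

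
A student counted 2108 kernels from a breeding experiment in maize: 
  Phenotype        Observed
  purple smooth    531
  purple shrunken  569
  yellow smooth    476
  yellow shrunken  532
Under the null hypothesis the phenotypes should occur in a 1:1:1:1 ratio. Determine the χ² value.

Total ratio parts = 4. Expected numbers out of 2108:
  purple smooth: 2108 × 1/4 = 527
  purple shrunken: 2108 × 1/4 = 527
  yellow smooth: 2108 × 1/4 = 527
  yellow shrunken: 2108 × 1/4 = 527
χ² = Σ (O − E)² / E
  purple smooth: (531 − 527)² / 527 = 0.0304
  purple shrunken: (569 − 527)² / 527 = 3.3472
  yellow smooth: (476 − 527)² / 527 = 4.9355
  yellow shrunken: (532 − 527)² / 527 = 0.0474
χ² = 0.0304 + 3.3472 + 4.9355 + 0.0474 = 8.3605 ≈ 8.361

8.361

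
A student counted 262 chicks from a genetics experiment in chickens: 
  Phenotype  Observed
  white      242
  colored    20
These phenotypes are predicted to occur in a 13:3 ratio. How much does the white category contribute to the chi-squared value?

Total ratio parts = 16. Expected numbers out of 262:
  white: 262 × 13/16 = 212.875
  colored: 262 × 3/16 = 49.125
Contribution of white: (242 − 212.875)² / 212.875 = 3.9848

3.985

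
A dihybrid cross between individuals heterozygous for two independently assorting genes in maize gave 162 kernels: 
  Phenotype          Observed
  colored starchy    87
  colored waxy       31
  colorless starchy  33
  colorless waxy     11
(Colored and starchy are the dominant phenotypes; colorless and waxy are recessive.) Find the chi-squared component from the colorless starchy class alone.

A dihybrid F₂ with independent assortment and complete dominance at both loci gives a 9:3:3:1 phenotypic ratio.
Under the 9:3:3:1 hypothesis (Σ ratio = 16, N = 162):
  colored starchy: 162 × 9/16 = 91.125
  colored waxy: 162 × 3/16 = 30.375
  colorless starchy: 162 × 3/16 = 30.375
  colorless waxy: 162 × 1/16 = 10.125
Contribution of colorless starchy: (33 − 30.375)² / 30.375 = 0.2269

0.227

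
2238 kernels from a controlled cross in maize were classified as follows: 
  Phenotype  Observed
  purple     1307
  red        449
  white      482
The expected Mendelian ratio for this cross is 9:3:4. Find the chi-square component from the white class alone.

10.735

The 9:3:4 ratio has 16 parts, so with N = 2238 the expected counts are:
  purple: 2238 × 9/16 = 1258.875
  red: 2238 × 3/16 = 419.625
  white: 2238 × 4/16 = 559.5
Contribution of white: (482 − 559.5)² / 559.5 = 10.7350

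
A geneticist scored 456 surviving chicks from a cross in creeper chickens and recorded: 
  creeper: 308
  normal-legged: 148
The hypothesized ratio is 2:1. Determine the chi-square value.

0.158

Total ratio parts = 3. Expected numbers out of 456:
  creeper: 456 × 2/3 = 304
  normal-legged: 456 × 1/3 = 152
χ² = Σ (O − E)² / E
  creeper: (308 − 304)² / 304 = 0.0526
  normal-legged: (148 − 152)² / 152 = 0.1053
χ² = 0.0526 + 0.1053 = 0.1579 ≈ 0.158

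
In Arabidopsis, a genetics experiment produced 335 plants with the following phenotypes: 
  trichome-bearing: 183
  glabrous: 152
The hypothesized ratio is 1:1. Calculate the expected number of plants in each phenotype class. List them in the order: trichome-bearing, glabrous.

167.5, 167.5

Expected counts for N = 335 under a 1:1 ratio (total parts = 2):
  trichome-bearing: 335 × 1/2 = 167.5
  glabrous: 335 × 1/2 = 167.5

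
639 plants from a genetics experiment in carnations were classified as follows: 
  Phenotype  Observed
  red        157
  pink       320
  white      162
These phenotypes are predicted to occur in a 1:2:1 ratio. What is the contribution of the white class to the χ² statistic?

0.032

Total ratio parts = 4. Expected numbers out of 639:
  red: 639 × 1/4 = 159.75
  pink: 639 × 2/4 = 319.5
  white: 639 × 1/4 = 159.75
Contribution of white: (162 − 159.75)² / 159.75 = 0.0317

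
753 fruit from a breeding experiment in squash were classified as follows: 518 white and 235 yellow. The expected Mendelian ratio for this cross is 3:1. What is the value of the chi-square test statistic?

Expected counts for N = 753 under a 3:1 ratio (total parts = 4):
  white: 753 × 3/4 = 564.75
  yellow: 753 × 1/4 = 188.25
χ² = Σ (O − E)² / E
  white: (518 − 564.75)² / 564.75 = 3.8700
  yellow: (235 − 188.25)² / 188.25 = 11.6099
χ² = 3.8700 + 11.6099 = 15.4799 ≈ 15.480

15.480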